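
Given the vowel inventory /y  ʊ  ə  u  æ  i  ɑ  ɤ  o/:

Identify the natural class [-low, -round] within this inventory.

ə, i, ɤ

First, the [-low] segments are /y, ʊ, ə, u, i, ɤ, o/.
Among these, [-round] leaves /ə, i, ɤ/.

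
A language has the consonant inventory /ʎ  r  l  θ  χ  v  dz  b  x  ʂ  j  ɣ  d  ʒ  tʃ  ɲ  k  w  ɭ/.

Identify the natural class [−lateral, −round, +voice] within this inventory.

r, v, dz, b, j, ɣ, d, ʒ, ɲ

Checking each segment against [−lateral], [−round], [+voice]: /r/ (alveolar trill), /v/ (voiced labiodental fricative), /dz/ (voiced alveolar affricate), /b/ (voiced bilabial stop), /j/ (palatal glide), /ɣ/ (voiced velar fricative), among others, satisfy every feature; every other segment in the inventory fails at least one.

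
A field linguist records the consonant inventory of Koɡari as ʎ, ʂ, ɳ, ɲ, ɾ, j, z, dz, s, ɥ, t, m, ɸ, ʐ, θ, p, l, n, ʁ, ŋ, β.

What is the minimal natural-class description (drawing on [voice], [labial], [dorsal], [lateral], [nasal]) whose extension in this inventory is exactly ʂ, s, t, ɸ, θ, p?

/ʂ, s, t, ɸ, θ, p/ are exactly the [-voice] segments in the inventory, so a single feature suffices.

[-voice]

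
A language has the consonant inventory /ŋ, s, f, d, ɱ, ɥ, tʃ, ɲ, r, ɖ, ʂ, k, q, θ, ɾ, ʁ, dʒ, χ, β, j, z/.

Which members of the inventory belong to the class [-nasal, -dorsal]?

s, f, d, tʃ, r, ɖ, ʂ, θ, ɾ, dʒ, β, z

The [-nasal] segments are /s, f, d, ɥ, tʃ, r, ɖ, ʂ, k, q, θ, ɾ, ʁ, dʒ, χ, β, j, z/.
Within that set, [-dorsal] leaves /s, f, d, tʃ, r, ɖ, ʂ, θ, ɾ, dʒ, β, z/.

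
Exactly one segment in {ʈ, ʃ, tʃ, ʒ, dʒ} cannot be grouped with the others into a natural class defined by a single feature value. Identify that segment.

ʈ

/tʃ, ʒ, dʒ, ʃ/ are all [+distributed], but /ʈ/ (voiceless retroflex stop) is [−distributed]. No other single segment can be removed to leave a set sharing one feature value that the removed segment lacks, so /ʈ/ is the odd one out.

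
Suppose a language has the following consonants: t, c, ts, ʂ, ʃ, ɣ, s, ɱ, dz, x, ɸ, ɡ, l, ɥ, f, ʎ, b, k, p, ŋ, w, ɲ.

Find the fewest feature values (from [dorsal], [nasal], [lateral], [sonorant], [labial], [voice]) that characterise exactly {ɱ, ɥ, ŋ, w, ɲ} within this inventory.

Every target segment is [+sonorant], [−lateral]; each remaining inventory member fails at least one of these. Each conjunct is needed — [−lateral] alone would also admit /t, c, ts, ʂ, …/; [+sonorant] alone would also admit /l, ʎ/ — and no other single listed feature has exactly this extension, so two is the minimum.

[+sonorant, −lateral]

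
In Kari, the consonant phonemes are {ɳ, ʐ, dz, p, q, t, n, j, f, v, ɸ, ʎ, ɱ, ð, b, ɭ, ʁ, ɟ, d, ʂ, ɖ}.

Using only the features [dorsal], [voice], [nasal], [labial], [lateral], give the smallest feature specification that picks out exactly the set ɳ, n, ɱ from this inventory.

[+nasal]

Every target segment is [+nasal] and no other inventory member is, so one feature is enough.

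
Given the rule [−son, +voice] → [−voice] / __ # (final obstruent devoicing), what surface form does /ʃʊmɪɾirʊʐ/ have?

The only segment in the rule's environment that also matches [−son, +voice] is /ʐ/. Applying [−voice] turns the voiced retroflex fricative into /ʂ/ (voiceless retroflex fricative), giving [ʃʊmɪɾirʊʂ].

[ʃʊmɪɾirʊʂ]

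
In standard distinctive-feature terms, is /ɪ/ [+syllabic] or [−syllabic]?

[+syllabic]

As the high front unrounded lax vowel, /ɪ/ is [+syllabic].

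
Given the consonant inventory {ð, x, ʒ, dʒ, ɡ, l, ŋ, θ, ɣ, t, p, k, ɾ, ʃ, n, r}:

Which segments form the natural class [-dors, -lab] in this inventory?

Checking each segment against [-dorsal], [-labial]: /ð/ (voiced dental fricative), /ʒ/ (voiced postalveolar fricative), /dʒ/ (voiced postalveolar affricate), /l/ (alveolar lateral approximant), /θ/ (voiceless dental fricative), /t/ (voiceless alveolar stop), among others, satisfy every feature; every other segment in the inventory fails at least one.

ð, ʒ, dʒ, l, θ, t, ɾ, ʃ, n, r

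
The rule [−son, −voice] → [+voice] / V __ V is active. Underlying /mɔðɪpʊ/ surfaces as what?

/p/ satisfies [−son, −voice] and sits in V __ V. The [+voice] counterpart of the voiceless bilabial stop is /b/. Other segments in /mɔðɪpʊ/ either fail the structural description or are not in the environment, so the surface form is [mɔðɪbʊ].

[mɔðɪbʊ]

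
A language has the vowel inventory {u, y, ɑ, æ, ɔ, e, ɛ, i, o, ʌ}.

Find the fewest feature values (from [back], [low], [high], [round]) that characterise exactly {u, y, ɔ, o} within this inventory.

[+round]

Every target segment is [+round] and no other inventory member is, so one feature is enough.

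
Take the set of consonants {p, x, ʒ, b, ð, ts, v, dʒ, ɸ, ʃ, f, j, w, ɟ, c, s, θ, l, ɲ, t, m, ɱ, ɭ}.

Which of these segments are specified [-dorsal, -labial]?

ʒ, ð, ts, dʒ, ʃ, s, θ, l, t, ɭ

Among the inventory, the [-dorsal] segments are /p, ʒ, b, ð, ts, v, dʒ, ɸ, ʃ, f, s, θ, l, t, m, ɱ, ɭ/.
Among these, [-labial] leaves /ʒ, ð, ts, dʒ, ʃ, s, θ, l, t, ɭ/.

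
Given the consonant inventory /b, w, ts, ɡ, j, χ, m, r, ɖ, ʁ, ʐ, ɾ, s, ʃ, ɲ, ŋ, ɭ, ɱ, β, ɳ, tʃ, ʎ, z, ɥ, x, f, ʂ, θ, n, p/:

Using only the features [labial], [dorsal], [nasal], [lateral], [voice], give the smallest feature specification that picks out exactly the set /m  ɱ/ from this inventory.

[+nasal, +labial]

Every target segment is [+nasal], [+labial]; each remaining inventory member fails at least one of these. Each conjunct is needed — [+labial] alone would also admit /b, w, β, ɥ, …/; [+nasal] alone would also admit /ɲ, ŋ, ɳ, n/ — and no other single listed feature has exactly this extension, so two is the minimum.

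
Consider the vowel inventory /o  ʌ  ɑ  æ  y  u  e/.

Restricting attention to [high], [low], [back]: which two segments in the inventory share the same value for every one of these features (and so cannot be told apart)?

ʌ, o

Both /ʌ/ and /o/ are [-high], [-low], [+back]. Since the list omits [labial], [round] and [tense] — which do distinguish the mid back unrounded lax vowel from the mid back rounded tense vowel — this pair collapses; all other pairs remain distinct.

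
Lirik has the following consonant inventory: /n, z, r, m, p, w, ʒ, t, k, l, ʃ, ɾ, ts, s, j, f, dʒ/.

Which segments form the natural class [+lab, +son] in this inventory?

m, w

Checking each segment against [+labial], [+sonorant]: /m/ (bilabial nasal), /w/ (labial-velar glide) satisfy every feature; every other segment in the inventory fails at least one.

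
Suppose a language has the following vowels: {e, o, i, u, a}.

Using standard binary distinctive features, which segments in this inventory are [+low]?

a

The [+low] segments here are /a/; the remaining /e, o, i, u/ are [−low].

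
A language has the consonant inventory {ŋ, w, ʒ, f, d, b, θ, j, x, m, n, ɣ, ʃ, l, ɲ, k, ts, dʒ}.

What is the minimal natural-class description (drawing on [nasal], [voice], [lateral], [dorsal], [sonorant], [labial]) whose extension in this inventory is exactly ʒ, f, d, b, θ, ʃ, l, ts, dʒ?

/ʒ, f, d, b, θ, ʃ, l, ts, dʒ/ are all [−nasal], [−dorsal], and no other segment in the inventory matches both values. Dropping any one of them over-generates: [−dorsal] alone would also admit /m, n/; [−nasal] alone would also admit /w, j, x, ɣ, …/. No other single listed feature picks out exactly this set either, so fewer than two features will not do.

[−nasal, −dorsal]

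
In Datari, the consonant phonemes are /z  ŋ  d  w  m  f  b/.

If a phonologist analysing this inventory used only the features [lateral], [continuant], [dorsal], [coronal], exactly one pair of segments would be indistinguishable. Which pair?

/m/ (bilabial nasal) and /b/ (voiced bilabial stop) are both [−lateral], [−continuant], [−dorsal], [−coronal], so none of the listed features separates them. (They do differ in [sonorant] and [nasal], which are not among the given features.) Every other pair in the inventory differs on at least one listed feature.

m, b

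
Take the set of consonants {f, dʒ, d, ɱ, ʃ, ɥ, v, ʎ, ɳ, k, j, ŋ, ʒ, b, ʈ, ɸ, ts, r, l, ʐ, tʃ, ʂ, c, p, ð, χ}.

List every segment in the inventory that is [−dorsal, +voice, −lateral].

dʒ, d, ɱ, v, ɳ, ʒ, b, r, ʐ, ð

Eliminate segments failing any feature: /f, ʃ, ʈ, ɸ, ts, tʃ, ʂ, p/ are [−voice]; /ɥ, ʎ, k, j, ŋ, c, χ/ are [+dorsal]; /l/ is [+lateral]. The remaining /dʒ, d, ɱ, v, ɳ, ʒ, b, r, ʐ, ð/ satisfy [−dorsal], [+voice], [−lateral].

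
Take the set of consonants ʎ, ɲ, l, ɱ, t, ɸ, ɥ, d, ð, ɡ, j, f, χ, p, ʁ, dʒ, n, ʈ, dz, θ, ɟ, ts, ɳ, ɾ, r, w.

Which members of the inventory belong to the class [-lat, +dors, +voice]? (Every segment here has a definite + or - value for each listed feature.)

ɲ, ɥ, ɡ, j, ʁ, ɟ, w

Eliminate segments failing any feature: /ʎ, l/ are [+lateral]; /ɱ, t, ɸ, d, ð, f, p, dʒ, n, ʈ, dz, θ, ts, ɳ, ɾ, r/ are [-dorsal]; /χ/ is [-voice]. The remaining /ɲ, ɥ, ɡ, j, ʁ, ɟ, w/ satisfy [-lateral], [+dorsal], [+voice].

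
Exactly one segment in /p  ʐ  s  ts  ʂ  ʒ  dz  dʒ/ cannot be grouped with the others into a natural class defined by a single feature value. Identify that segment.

/ʐ, s, ʂ, dʒ, ts, ʒ, dz/ are all [+strident], but /p/ (voiceless bilabial stop) is [−strident]. No other single segment can be removed to leave a set sharing one feature value that the removed segment lacks, so /p/ is the odd one out.

p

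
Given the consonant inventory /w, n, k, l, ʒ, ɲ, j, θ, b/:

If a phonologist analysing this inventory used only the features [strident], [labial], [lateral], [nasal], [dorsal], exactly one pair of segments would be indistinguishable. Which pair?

On the given features, /k/ and /j/ have an identical profile: [−strident], [−labial], [−lateral], [−nasal], [+dorsal]. No other two segments in the inventory coincide on all 5 features. (They do differ in [sonorant], [voice], [continuant] and [back], which are not among the given features.)

k, j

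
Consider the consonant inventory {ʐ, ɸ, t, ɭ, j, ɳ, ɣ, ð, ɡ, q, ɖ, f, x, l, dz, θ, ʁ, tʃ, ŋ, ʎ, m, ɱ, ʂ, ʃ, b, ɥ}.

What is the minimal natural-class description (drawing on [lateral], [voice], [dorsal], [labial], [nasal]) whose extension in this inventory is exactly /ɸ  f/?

Every target segment is [−voice], [+labial]; each remaining inventory member fails at least one of these. Each conjunct is needed — [+labial] alone would also admit /m, ɱ, b, ɥ/; [−voice] alone would also admit /t, q, x, θ, …/ — and no other single listed feature has exactly this extension, so two is the minimum.

[−voice, +labial]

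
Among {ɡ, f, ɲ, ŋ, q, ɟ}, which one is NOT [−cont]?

f

/ɡ, ɟ, ɲ, ŋ, q/ are all [−continuant]; /f/ (voiceless labiodental fricative) is [+continuant].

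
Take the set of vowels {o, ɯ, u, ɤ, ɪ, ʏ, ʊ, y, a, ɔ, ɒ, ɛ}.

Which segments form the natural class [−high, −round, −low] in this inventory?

Eliminate segments failing any feature: /o, ɔ, ɒ/ are [+round]; /ɯ, u, ɪ, ʏ, ʊ, y/ are [+high]; /a/ is [+low]. The remaining /ɤ, ɛ/ satisfy [−high], [−round], [−low].

ɤ, ɛ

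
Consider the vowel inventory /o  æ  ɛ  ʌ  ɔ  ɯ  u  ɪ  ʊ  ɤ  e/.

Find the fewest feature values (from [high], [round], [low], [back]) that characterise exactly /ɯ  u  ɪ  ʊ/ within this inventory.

[+high]

The target set is precisely the extension of [+high] in this inventory.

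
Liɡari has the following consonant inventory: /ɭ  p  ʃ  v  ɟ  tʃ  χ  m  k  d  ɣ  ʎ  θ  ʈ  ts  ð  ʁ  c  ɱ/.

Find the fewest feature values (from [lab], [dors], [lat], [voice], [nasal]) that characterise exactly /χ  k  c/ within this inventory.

The class [−voice], [+dorsal] has exactly /χ, k, c/ as its extension in this inventory. No smaller conjunction from the listed features achieves this: [+dorsal] alone would also admit /ɟ, ɣ, ʎ, ʁ/; [−voice] alone would also admit /p, ʃ, tʃ, θ, …/; and checking the remaining single features turns up none with this extension.

[−voice, +dors]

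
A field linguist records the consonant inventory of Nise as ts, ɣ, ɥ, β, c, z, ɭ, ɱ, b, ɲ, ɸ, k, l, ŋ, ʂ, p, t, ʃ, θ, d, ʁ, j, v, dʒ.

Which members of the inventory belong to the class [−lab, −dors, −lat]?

ts, z, ʂ, t, ʃ, θ, d, dʒ

Eliminate segments failing any feature: /ɣ, c, ɲ, k, ŋ, ʁ, j/ are [+dorsal]; /ɥ, β, ɱ, b, ɸ, p, v/ are [+labial]; /ɭ, l/ are [+lateral]. The remaining /ts, z, ʂ, t, ʃ, θ, d, dʒ/ satisfy [−labial], [−dorsal], [−lateral].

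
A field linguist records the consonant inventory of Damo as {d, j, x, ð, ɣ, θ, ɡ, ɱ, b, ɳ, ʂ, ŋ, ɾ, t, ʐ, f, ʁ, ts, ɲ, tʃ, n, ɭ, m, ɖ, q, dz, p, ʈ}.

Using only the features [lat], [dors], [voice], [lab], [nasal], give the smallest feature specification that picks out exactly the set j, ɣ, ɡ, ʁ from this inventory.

[+voice, -nasal, +dors]

/j, ɣ, ɡ, ʁ/ are all [+voice], [-nasal], [+dorsal], and no other segment in the inventory matches all three values. Dropping any one of them over-generates: [-nasal, +dorsal] alone would also admit /x, q/; [+voice, +dorsal] alone would also admit /ŋ, ɲ/; [+voice, -nasal] alone would also admit /d, ð, b, ɾ, …/. No other combination of two listed features picks out exactly this set either, so fewer than three features will not do.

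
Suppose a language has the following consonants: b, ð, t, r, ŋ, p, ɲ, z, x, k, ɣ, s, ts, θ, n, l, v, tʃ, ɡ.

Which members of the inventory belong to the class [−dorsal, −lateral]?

b, ð, t, r, p, z, s, ts, θ, n, v, tʃ

The [−dorsal] segments are /b, ð, t, r, p, z, s, ts, θ, n, l, v, tʃ/.
Then [−lateral] leaves /b, ð, t, r, p, z, s, ts, θ, n, v, tʃ/.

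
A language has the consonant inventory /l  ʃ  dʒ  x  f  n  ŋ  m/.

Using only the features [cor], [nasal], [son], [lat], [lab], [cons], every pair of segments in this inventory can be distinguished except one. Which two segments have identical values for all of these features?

ʃ, dʒ

Both /ʃ/ and /dʒ/ are [+coronal], [-nasal], [-sonorant], [-lateral], [-labial], [+consonantal]. Since the list omits [voice] and [continuant] — which do distinguish the voiceless postalveolar fricative from the voiced postalveolar affricate — this pair collapses; all other pairs remain distinct.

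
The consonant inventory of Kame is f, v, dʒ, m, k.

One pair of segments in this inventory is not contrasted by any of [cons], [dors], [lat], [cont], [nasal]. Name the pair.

f, v

On the given features, /f/ and /v/ have an identical profile: [+consonantal], [−dorsal], [−lateral], [+continuant], [−nasal]. No other two segments in the inventory coincide on all 5 features. (They do differ in [voice], which is not among the given features.)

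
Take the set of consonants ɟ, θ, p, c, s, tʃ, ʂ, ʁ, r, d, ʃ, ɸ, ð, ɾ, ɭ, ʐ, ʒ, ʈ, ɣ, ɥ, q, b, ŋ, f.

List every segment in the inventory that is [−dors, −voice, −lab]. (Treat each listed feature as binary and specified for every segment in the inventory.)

Checking each segment against [−dorsal], [−voice], [−labial]: /θ/ (voiceless dental fricative), /s/ (voiceless alveolar fricative), /tʃ/ (voiceless postalveolar affricate), /ʂ/ (voiceless retroflex fricative), /ʃ/ (voiceless postalveolar fricative), /ʈ/ (voiceless retroflex stop) satisfy every feature; every other segment in the inventory fails at least one.

θ, s, tʃ, ʂ, ʃ, ʈ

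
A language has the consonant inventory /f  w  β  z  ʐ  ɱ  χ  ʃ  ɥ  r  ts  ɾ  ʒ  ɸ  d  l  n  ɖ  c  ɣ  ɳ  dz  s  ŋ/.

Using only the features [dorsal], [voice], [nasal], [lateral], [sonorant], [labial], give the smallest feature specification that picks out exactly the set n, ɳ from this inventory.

[+nasal, −labial, −dorsal]

/n, ɳ/ are all [+nasal], [−labial], [−dorsal], and no other segment in the inventory matches all three values. Dropping any one of them over-generates: [−labial, −dorsal] alone would also admit /z, ʐ, ʃ, r, …/; [+nasal, −dorsal] alone would also admit /ɱ/; [+nasal, −labial] alone would also admit /ŋ/. No other combination of two listed features picks out exactly this set either, so fewer than three features will not do.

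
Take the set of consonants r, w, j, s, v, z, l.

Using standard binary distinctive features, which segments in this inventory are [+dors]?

The feature [dorsal] marks segments articulated with the tongue body. In this inventory /w, j/ have that property, so they are [+dorsal]; /r, s, v, z, l/ are [-dorsal].

w, j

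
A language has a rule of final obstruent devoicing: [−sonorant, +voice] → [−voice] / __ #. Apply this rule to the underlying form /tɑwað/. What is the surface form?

[tɑwaθ]

Only the final segment /ð/ is both word-final and matches the structural description. It is a voiced dental fricative, so [−sonorant, +voice] holds; changing it to [−voice] with all other features held fixed yields /θ/ (voiceless dental fricative). No other segment meets both the structural description and the environment, so the output is [tɑwaθ].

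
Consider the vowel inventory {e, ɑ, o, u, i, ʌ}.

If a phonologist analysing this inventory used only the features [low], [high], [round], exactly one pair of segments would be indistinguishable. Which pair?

e, ʌ

/e/ (mid front unrounded tense vowel) and /ʌ/ (mid back unrounded lax vowel) are both [−low], [−high], [−round], so none of the listed features separates them. (They do differ in [back] and [tense], which are not among the given features.) Every other pair in the inventory differs on at least one listed feature.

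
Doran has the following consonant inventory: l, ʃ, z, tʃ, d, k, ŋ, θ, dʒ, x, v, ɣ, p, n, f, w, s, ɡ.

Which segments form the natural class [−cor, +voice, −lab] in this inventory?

Checking each segment against [−coronal], [+voice], [−labial]: /ŋ/ (velar nasal), /ɣ/ (voiced velar fricative), /ɡ/ (voiced velar stop) satisfy every feature; every other segment in the inventory fails at least one.

ŋ, ɣ, ɡ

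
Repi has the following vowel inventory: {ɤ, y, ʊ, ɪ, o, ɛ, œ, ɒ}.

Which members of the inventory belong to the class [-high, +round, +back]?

Eliminate segments failing any feature: /ɤ, ɛ/ are [-round]; /y, ʊ, ɪ/ are [+high]; /œ/ is [-back]. The remaining /o, ɒ/ satisfy [-high], [+round], [+back].

o, ɒ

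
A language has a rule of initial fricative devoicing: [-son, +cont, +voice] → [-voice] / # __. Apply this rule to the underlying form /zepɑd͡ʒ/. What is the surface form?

Only the initial segment /z/ is both word-initial and matches the structural description. It is a voiced alveolar fricative, so [-son, +cont, +voice] holds; changing it to [-voice] with all other features held fixed yields /s/ (voiceless alveolar fricative). No other segment meets both the structural description and the environment, so the output is [sepɑd͡ʒ].

[sepɑd͡ʒ]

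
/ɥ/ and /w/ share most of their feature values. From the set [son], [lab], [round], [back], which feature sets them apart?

The two segments share [+sonorant], [+labial], [+round]. The only feature from the list on which they differ: /ɥ/ is [−back] while /w/ is [+back].

[back]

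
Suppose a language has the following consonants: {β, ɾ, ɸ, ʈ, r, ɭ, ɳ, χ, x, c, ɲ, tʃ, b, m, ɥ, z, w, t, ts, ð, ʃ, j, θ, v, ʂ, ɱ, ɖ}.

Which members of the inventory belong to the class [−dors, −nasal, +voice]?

Among the inventory, the [−dorsal] segments are /β, ɾ, ɸ, ʈ, r, ɭ, ɳ, tʃ, b, m, z, t, ts, ð, ʃ, θ, v, ʂ, ɱ, ɖ/.
Within that set, [−nasal] gives /β, ɾ, ɸ, ʈ, r, ɭ, tʃ, b, z, t, ts, ð, ʃ, θ, v, ʂ, ɖ/.
Then [+voice] leaves /β, ɾ, r, ɭ, b, z, ð, v, ɖ/.

β, ɾ, r, ɭ, b, z, ð, v, ɖ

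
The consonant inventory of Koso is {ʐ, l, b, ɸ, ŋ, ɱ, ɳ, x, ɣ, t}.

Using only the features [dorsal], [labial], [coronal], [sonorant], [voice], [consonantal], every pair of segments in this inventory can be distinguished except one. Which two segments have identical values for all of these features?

/ɳ/ (retroflex nasal) and /l/ (alveolar lateral approximant) are both [−dorsal], [−labial], [+coronal], [+sonorant], [+voice], [+consonantal], so none of the listed features separates them. (They do differ in [nasal], [lateral] and [anterior], which are not among the given features.) Every other pair in the inventory differs on at least one listed feature.

ɳ, l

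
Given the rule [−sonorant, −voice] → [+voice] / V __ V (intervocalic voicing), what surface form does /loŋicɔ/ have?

/c/ satisfies [−sonorant, −voice] and sits in V __ V. The [+voice] counterpart of the voiceless palatal stop is /ɟ/. Other segments in /loŋicɔ/ either fail the structural description or are not in the environment, so the surface form is [loŋiɟɔ].

[loŋiɟɔ]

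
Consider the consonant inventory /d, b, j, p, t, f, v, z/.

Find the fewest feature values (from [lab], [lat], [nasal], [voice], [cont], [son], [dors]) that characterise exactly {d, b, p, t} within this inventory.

[-cont]

Every target segment is [-continuant] and no other inventory member is, so one feature is enough.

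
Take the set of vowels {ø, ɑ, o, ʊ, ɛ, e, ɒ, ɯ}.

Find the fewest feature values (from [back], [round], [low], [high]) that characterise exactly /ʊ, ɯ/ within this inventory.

[+high]

The target set is precisely the extension of [+high] in this inventory.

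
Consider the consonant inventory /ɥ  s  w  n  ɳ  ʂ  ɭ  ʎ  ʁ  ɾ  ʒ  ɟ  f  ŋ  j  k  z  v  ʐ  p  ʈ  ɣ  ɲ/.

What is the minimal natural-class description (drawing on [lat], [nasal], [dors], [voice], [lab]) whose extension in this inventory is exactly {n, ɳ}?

/n, ɳ/ are all [+nasal], [−dorsal], and no other segment in the inventory matches both values. Dropping any one of them over-generates: [−dorsal] alone would also admit /s, ʂ, ɭ, ɾ, …/; [+nasal] alone would also admit /ŋ, ɲ/. No other single listed feature picks out exactly this set either, so fewer than two features will not do.

[+nasal, −dors]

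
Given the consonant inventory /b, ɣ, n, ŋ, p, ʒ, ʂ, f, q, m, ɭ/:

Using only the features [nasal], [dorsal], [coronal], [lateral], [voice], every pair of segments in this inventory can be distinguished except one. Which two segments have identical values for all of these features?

/f/ (voiceless labiodental fricative) and /p/ (voiceless bilabial stop) are both [−nasal], [−dorsal], [−coronal], [−lateral], [−voice], so none of the listed features separates them. (They do differ in [continuant], which is not among the given features.) Every other pair in the inventory differs on at least one listed feature.

f, p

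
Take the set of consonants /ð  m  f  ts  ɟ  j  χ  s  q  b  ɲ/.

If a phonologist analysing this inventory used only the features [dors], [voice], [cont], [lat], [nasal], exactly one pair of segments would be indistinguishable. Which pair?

/f/ (voiceless labiodental fricative) and /s/ (voiceless alveolar fricative) are both [−dorsal], [−voice], [+continuant], [−lateral], [−nasal], so none of the listed features separates them. (They do differ in [labial] and [coronal], which are not among the given features.) Every other pair in the inventory differs on at least one listed feature.

f, s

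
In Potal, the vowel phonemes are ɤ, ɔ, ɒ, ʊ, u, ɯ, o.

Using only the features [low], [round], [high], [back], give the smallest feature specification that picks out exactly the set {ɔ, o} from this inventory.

[-high, -low, +round]

The class [-high], [-low], [+round] has exactly /ɔ, o/ as its extension in this inventory. No smaller conjunction from the listed features achieves this: [-low, +round] alone would also admit /ʊ, u/; [-high, +round] alone would also admit /ɒ/; [-high, -low] alone would also admit /ɤ/; and checking the remaining two-feature bundles turns up none with this extension.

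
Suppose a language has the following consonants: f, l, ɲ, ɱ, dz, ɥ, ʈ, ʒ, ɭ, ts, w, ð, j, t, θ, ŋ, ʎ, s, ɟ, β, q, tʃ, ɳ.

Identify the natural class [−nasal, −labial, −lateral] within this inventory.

dz, ʈ, ʒ, ts, ð, j, t, θ, s, ɟ, q, tʃ

First, the [−nasal] segments are /f, l, dz, ɥ, ʈ, ʒ, ɭ, ts, w, ð, j, t, θ, ʎ, s, ɟ, β, q, tʃ/.
Among these, [−labial] gives /l, dz, ʈ, ʒ, ɭ, ts, ð, j, t, θ, ʎ, s, ɟ, q, tʃ/.
Intersecting with [−lateral] leaves /dz, ʈ, ʒ, ts, ð, j, t, θ, s, ɟ, q, tʃ/.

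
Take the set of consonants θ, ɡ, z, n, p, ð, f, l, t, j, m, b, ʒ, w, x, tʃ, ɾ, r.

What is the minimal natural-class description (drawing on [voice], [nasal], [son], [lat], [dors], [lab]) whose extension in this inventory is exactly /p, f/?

[−voice, +lab]

/p, f/ are all [−voice], [+labial], and no other segment in the inventory matches both values. Dropping any one of them over-generates: [+labial] alone would also admit /m, b, w/; [−voice] alone would also admit /θ, t, x, tʃ/. No other single listed feature picks out exactly this set either, so fewer than two features will not do.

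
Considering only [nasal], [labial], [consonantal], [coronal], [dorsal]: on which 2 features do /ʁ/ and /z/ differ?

/ʁ/ (voiced uvular fricative) and /z/ (voiced alveolar fricative) agree on [-nasal], [-labial], [+consonantal]. They differ on [coronal] (/ʁ/ [-], /z/ [+]), [dorsal] (/ʁ/ [+], /z/ [-]).

[coronal], [dorsal]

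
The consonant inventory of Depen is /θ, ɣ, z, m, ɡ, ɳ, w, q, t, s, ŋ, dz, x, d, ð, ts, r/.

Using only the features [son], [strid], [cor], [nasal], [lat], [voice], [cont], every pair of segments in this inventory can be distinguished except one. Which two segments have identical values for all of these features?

ŋ, m

On the given features, /ŋ/ and /m/ have an identical profile: [+sonorant], [-strident], [-coronal], [+nasal], [-lateral], [+voice], [-continuant]. No other two segments in the inventory coincide on all 7 features. (They do differ in [labial] and [dorsal], which are not among the given features.)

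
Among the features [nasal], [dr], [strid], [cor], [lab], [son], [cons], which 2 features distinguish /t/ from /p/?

/t/ is the voiceless alveolar stop and /p/ is the voiceless bilabial stop. Both are [-nasal], [-delayed release], [-strident], [-sonorant], [+consonantal]. /t/ is [-labial] while /p/ is [+labial]; /t/ is [+coronal] while /p/ is [-coronal], so the distinguishing features are [labial], [coronal].

[labial], [coronal]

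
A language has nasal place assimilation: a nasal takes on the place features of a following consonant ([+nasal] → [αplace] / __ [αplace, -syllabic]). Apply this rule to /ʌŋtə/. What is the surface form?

[ʌntə]

The only nasal preceding a consonant is /ŋ/ before /t/. /t/ is [+coronal], so /ŋ/ → /n/, giving [ʌntə].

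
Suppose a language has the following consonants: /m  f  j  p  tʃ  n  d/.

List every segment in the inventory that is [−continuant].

m, p, tʃ, n, d

The feature [continuant] marks segments produced without complete oral closure. In this inventory /m, p, tʃ, n, d/ lack that property, so they are [−continuant]; /f, j/ are [+continuant].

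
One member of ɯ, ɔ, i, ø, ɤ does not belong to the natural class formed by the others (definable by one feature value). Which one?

ɔ

/ø, ɤ, i, ɯ/ are all [+tense], but /ɔ/ (mid back rounded lax vowel) is [−tense]. No other single segment can be removed to leave a set sharing one feature value that the removed segment lacks, so /ɔ/ is the odd one out.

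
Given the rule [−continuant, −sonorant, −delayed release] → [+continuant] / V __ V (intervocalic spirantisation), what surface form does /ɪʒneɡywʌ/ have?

The only segment in the rule's environment that also matches [−continuant, −sonorant, −delayed release] is /ɡ/. Applying [+continuant] turns the voiced velar stop into /ɣ/ (voiced velar fricative), giving [ɪʒneɣywʌ].

[ɪʒneɣywʌ]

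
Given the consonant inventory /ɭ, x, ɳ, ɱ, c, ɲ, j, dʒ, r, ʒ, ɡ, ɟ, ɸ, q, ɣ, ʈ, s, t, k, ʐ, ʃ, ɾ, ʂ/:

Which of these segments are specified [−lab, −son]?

x, c, dʒ, ʒ, ɡ, ɟ, q, ɣ, ʈ, s, t, k, ʐ, ʃ, ʂ

Eliminate segments failing any feature: /ɭ, ɳ, ɲ, j, r, ɾ/ are [+sonorant]; /ɱ, ɸ/ are [+labial]. The remaining /x, c, dʒ, ʒ, ɡ, ɟ, q, ɣ, ʈ, s, t, k, ʐ, ʃ, ʂ/ satisfy [−labial], [−sonorant].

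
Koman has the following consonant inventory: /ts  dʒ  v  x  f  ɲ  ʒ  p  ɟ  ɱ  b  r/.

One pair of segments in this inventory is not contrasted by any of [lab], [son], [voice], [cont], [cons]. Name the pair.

/ɟ/ (voiced palatal stop) and /dʒ/ (voiced postalveolar affricate) are both [−labial], [−sonorant], [+voice], [−continuant], [+consonantal], so none of the listed features separates them. (They do differ in [strident], [delayed release] and [dorsal], which are not among the given features.) Every other pair in the inventory differs on at least one listed feature.

ɟ, dʒ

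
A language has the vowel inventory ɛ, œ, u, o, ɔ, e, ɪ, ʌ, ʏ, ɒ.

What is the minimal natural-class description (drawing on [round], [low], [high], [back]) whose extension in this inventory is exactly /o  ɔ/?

[-high, -low, +back, +round]

Every target segment is [-high], [-low], [+back], [+round]; each remaining inventory member fails at least one of these. Each conjunct is needed — [-low, +back, +round] alone would also admit /u/; [-high, +back, +round] alone would also admit /ɒ/; [-high, -low, +round] alone would also admit /œ/; [-high, -low, +back] alone would also admit /ʌ/ — and no other combination of three listed features has exactly this extension, so four is the minimum.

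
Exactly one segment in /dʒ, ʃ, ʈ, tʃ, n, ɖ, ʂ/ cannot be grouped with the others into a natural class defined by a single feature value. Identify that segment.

The remaining segments after removing /n/ share [-anterior]; /n/ (alveolar nasal) is [+anterior]. For every other candidate removal, the leftover set fails to share any single feature value that the removed segment lacks.

n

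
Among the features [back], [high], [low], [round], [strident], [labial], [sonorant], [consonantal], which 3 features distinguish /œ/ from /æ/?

/œ/ is the mid front rounded lax vowel and /æ/ is the low front unrounded vowel. Both are [-back], [-high], [-strident], [+sonorant], [-consonantal]. /œ/ is [+labial] while /æ/ is [-labial]; /œ/ is [+round] while /æ/ is [-round]; /œ/ is [-low] while /æ/ is [+low], so the distinguishing features are [labial], [round], [low].

[labial], [round], [low]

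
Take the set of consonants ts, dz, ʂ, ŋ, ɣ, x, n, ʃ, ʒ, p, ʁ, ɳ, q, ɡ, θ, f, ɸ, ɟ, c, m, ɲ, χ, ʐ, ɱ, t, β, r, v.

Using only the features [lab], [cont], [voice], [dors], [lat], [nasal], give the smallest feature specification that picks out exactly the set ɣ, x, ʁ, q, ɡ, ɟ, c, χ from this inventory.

/ɣ, x, ʁ, q, ɡ, ɟ, c, χ/ are all [−nasal], [+dorsal], and no other segment in the inventory matches both values. Dropping any one of them over-generates: [+dorsal] alone would also admit /ŋ, ɲ/; [−nasal] alone would also admit /ts, dz, ʂ, ʃ, …/. No other single listed feature picks out exactly this set either, so fewer than two features will not do.

[−nasal, +dors]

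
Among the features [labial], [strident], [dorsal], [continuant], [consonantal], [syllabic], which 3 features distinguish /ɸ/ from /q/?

/ɸ/ (voiceless bilabial fricative) and /q/ (voiceless uvular stop) agree on [−strident], [+consonantal], [−syllabic]. They differ on [continuant] (/ɸ/ [+], /q/ [−]), [labial] (/ɸ/ [+], /q/ [−]), [dorsal] (/ɸ/ [−], /q/ [+]).

[continuant], [labial], [dorsal]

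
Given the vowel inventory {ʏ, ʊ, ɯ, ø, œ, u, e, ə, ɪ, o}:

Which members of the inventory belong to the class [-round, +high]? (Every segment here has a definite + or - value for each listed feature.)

ɯ, ɪ

Eliminate segments failing any feature: /ʏ, ʊ, ø, œ, u, o/ are [+round]; /e, ə/ are [-high]. The remaining /ɯ, ɪ/ satisfy [-round], [+high].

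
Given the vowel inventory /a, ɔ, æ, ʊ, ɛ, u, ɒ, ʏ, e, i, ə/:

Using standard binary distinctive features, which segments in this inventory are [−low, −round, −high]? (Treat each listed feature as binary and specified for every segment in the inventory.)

ɛ, e, ə

Among the inventory, the [−low] segments are /ɔ, ʊ, ɛ, u, ʏ, e, i, ə/.
Within that set, [−round] gives /ɛ, e, i, ə/.
Then [−high] leaves /ɛ, e, ə/.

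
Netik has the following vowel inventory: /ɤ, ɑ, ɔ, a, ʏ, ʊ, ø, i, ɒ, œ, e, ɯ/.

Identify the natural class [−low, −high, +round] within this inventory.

The [−low] segments are /ɤ, ɔ, ʏ, ʊ, ø, i, œ, e, ɯ/.
Of those, [−high] gives /ɤ, ɔ, ø, œ, e/.
Among these, [+round] leaves /ɔ, ø, œ/.

ɔ, ø, œ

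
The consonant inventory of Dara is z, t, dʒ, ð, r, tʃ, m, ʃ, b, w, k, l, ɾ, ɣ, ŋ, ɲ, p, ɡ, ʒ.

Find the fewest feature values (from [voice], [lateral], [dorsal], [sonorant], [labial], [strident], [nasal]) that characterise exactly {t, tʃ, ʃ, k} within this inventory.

/t, tʃ, ʃ, k/ are all [-voice], [-labial], and no other segment in the inventory matches both values. Dropping any one of them over-generates: [-labial] alone would also admit /z, dʒ, ð, r, …/; [-voice] alone would also admit /p/. No other single listed feature picks out exactly this set either, so fewer than two features will not do.

[-voice, -labial]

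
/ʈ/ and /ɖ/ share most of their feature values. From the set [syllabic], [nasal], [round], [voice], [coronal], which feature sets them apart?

/ʈ/ (voiceless retroflex stop) and /ɖ/ (voiced retroflex stop) agree on [−syllabic], [−nasal], [−round], [+coronal]. They differ on [voice] (/ʈ/ [−], /ɖ/ [+]).

[voice]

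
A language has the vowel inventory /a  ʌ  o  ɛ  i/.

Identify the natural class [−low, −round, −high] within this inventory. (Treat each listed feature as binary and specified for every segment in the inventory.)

Eliminate segments failing any feature: /a/ is [+low]; /o/ is [+round]; /i/ is [+high]. The remaining /ʌ, ɛ/ satisfy [−low], [−round], [−high].

ʌ, ɛ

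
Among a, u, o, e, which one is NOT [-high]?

u

Every segment except /u/ is [-high]. /u/ (high back rounded tense vowel) is [+high], so it is the exception.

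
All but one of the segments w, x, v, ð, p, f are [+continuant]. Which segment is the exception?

Every segment except /p/ is [+continuant]. /p/ (voiceless bilabial stop) is [-continuant], so it is the exception.

p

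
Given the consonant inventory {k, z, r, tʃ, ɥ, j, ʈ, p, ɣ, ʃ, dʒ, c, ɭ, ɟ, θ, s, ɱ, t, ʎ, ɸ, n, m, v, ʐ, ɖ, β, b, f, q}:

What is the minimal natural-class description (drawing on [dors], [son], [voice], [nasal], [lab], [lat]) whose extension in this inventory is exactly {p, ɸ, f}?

/p, ɸ, f/ are all [-voice], [+labial], and no other segment in the inventory matches both values. Dropping any one of them over-generates: [+labial] alone would also admit /ɥ, ɱ, m, v, …/; [-voice] alone would also admit /k, tʃ, ʈ, ʃ, …/. No other single listed feature picks out exactly this set either, so fewer than two features will not do.

[-voice, +lab]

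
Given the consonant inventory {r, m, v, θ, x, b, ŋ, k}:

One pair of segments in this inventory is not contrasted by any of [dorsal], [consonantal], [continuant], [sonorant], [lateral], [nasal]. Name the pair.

/θ/ (voiceless dental fricative) and /v/ (voiced labiodental fricative) are both [−dorsal], [+consonantal], [+continuant], [−sonorant], [−lateral], [−nasal], so none of the listed features separates them. (They do differ in [voice], [labial] and [coronal], which are not among the given features.) Every other pair in the inventory differs on at least one listed feature.

θ, v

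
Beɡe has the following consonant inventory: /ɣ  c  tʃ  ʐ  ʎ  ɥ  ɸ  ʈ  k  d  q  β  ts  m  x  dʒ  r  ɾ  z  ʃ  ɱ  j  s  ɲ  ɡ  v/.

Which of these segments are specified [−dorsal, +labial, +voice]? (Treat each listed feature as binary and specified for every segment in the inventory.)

Eliminate segments failing any feature: /ɣ, c, ʎ, ɥ, k, q, x, j, ɲ, ɡ/ are [+dorsal]; /tʃ, ʐ, ʈ, d, ts, dʒ, r, ɾ, z, ʃ, s/ are [−labial]; /ɸ/ is [−voice]. The remaining /β, m, ɱ, v/ satisfy [−dorsal], [+labial], [+voice].

β, m, ɱ, v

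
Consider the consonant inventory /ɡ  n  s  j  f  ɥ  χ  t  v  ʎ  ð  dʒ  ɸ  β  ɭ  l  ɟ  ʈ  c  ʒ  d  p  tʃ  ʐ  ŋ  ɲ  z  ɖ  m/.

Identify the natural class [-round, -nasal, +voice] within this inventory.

The [-round] segments are /ɡ, n, s, j, f, χ, t, v, ʎ, ð, dʒ, ɸ, β, ɭ, l, ɟ, ʈ, c, ʒ, d, p, tʃ, ʐ, ŋ, ɲ, z, ɖ, m/.
Within that set, [-nasal] gives /ɡ, s, j, f, χ, t, v, ʎ, ð, dʒ, ɸ, β, ɭ, l, ɟ, ʈ, c, ʒ, d, p, tʃ, ʐ, z, ɖ/.
Then [+voice] leaves /ɡ, j, v, ʎ, ð, dʒ, β, ɭ, l, ɟ, ʒ, d, ʐ, z, ɖ/.

ɡ, j, v, ʎ, ð, dʒ, β, ɭ, l, ɟ, ʒ, d, ʐ, z, ɖ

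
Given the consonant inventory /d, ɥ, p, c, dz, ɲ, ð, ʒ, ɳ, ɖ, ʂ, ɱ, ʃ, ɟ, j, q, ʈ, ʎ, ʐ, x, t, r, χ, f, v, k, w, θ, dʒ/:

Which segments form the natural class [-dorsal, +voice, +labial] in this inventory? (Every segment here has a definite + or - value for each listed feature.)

Eliminate segments failing any feature: /d, dz, ð, ʒ, ɳ, ɖ, ʐ, r, dʒ/ are [-labial]; /ɥ, c, ɲ, ɟ, j, q, ʎ, x, χ, k, w/ are [+dorsal]; /p, ʂ, ʃ, ʈ, t, f, θ/ are [-voice]. The remaining /ɱ, v/ satisfy [-dorsal], [+voice], [+labial].

ɱ, v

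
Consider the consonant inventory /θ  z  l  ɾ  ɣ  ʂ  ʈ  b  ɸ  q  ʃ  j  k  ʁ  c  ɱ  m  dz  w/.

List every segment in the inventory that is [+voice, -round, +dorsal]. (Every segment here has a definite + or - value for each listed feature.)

ɣ, j, ʁ

Eliminate segments failing any feature: /θ, ʂ, ʈ, ɸ, q, ʃ, k, c/ are [-voice]; /z, l, ɾ, b, ɱ, m, dz/ are [-dorsal]; /w/ is [+round]. The remaining /ɣ, j, ʁ/ satisfy [+voice], [-round], [+dorsal].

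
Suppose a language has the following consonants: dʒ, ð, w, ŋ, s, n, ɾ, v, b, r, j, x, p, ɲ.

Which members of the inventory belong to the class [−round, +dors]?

The [−round] segments are /dʒ, ð, ŋ, s, n, ɾ, v, b, r, j, x, p, ɲ/.
Intersecting with [+dorsal] leaves /ŋ, j, x, ɲ/.

ŋ, j, x, ɲ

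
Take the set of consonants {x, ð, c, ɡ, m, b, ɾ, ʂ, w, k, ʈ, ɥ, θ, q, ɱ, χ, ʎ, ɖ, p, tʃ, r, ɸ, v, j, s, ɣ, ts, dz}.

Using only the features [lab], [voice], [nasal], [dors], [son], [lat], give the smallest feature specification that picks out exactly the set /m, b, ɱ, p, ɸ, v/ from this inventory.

[+lab, -dors]

The class [+labial], [-dorsal] has exactly /m, b, ɱ, p, ɸ, v/ as its extension in this inventory. No smaller conjunction from the listed features achieves this: [-dorsal] alone would also admit /ð, ɾ, ʂ, ʈ, …/; [+labial] alone would also admit /w, ɥ/; and checking the remaining single features turns up none with this extension.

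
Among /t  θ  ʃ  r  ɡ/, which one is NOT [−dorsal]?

/ʃ, r, θ, t/ are all [−dorsal]; /ɡ/ (voiced velar stop) is [+dorsal].

ɡ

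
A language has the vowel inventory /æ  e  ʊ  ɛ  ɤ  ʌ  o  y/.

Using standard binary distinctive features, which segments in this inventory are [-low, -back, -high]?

e, ɛ

Eliminate segments failing any feature: /æ/ is [+low]; /ʊ, ɤ, ʌ, o/ are [+back]; /y/ is [+high]. The remaining /e, ɛ/ satisfy [-low], [-back], [-high].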